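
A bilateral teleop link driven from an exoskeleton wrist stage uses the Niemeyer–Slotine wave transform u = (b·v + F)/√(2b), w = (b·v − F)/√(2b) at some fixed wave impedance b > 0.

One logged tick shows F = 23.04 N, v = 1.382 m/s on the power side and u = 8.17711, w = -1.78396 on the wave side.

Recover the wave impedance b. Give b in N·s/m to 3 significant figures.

u + w = 6.3932;  u + w = √(2b)·v, so √(2b) = 6.3932/1.382 = 4.6260.
b = (√(2b))²/2 = 21.4000/2 = 10.7000.
(Check via u − w = 2F/√(2b): u − w = 9.9611, 2F/√(2b) = 9.9611.)

b = 10.7 N·s/m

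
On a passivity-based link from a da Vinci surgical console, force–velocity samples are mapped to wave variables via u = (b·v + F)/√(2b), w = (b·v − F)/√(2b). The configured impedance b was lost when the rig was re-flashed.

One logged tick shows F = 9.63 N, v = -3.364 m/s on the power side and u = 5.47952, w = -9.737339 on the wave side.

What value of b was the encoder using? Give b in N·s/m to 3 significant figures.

b = 0.801 N·s/m

u + w = -4.257819;  u + w = √(2b)·v, so √(2b) = -4.257819/(-3.364) = 1.265701.
b = (√(2b))²/2 = 1.602000/2 = 0.801000.
(Check via u − w = 2F/√(2b): u − w = 15.216859, 2F/√(2b) = 15.216861.)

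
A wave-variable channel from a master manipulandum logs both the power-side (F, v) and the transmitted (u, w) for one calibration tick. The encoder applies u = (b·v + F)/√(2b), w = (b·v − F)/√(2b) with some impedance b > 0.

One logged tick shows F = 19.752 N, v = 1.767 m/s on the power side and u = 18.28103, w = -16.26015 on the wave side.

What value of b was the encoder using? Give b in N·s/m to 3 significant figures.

u + w = 2.02088;  u + w = √(2b)·v, so √(2b) = 2.02088/1.767 = 1.14368.
b = (√(2b))²/2 = 1.30800/2 = 0.65400.
(Check via u − w = 2F/√(2b): u − w = 34.54118, 2F/√(2b) = 34.54117.)

b = 0.654 N·s/m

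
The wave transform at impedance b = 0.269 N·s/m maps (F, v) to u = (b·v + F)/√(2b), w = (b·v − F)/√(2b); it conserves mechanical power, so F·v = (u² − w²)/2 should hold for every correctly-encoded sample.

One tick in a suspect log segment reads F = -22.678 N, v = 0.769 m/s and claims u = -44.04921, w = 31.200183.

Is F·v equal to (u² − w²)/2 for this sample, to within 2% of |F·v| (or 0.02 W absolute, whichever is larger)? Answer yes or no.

no

F·v = (-22.678)×0.769 = -17.439382 W.
(u² − w²)/2 = (1940.332902 − 973.451419)/2 = 483.440741 W.
|Δ| = 500.880123;  2% of max(1, |F·v|) = 0.348788.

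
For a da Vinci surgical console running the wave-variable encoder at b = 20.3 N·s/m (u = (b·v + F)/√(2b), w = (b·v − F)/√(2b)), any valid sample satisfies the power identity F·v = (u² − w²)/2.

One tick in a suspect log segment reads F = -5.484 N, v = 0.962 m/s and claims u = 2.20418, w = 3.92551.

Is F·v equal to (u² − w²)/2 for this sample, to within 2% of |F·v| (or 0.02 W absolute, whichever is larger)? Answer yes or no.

yes

F·v = (-5.484)×0.962 = -5.27561 W.
(u² − w²)/2 = (4.85841 − 15.40963)/2 = -5.27561 W.
|Δ| = 0.00000;  2% of max(1, |F·v|) = 0.10551.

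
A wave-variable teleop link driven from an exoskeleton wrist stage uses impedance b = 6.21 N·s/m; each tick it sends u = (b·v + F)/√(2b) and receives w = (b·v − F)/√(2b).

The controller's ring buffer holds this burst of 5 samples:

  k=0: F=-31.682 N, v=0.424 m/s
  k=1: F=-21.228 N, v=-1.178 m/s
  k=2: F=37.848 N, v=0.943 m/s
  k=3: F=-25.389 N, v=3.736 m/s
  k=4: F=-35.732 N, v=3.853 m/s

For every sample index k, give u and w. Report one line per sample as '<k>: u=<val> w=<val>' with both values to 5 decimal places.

0: u=-8.24271 w=9.73697
1: u=-8.09925 w=3.94774
2: u=12.40111 w=-9.07779
3: u=-0.62097 w=13.78739
4: u=-3.34966 w=16.92841

k=0: b·v=6.21×0.424=2.63304; √(2b)=3.52420; u=(2.63304+(-31.682))/3.52420=-8.24271, w=(2.63304−(-31.682))/3.52420=9.73697
k=1: b·v=6.21×(-1.178)=-7.31538; √(2b)=3.52420; u=(-7.31538+(-21.228))/3.52420=-8.09925, w=(-7.31538−(-21.228))/3.52420=3.94774
k=2: b·v=6.21×0.943=5.85603; √(2b)=3.52420; u=(5.85603+37.848)/3.52420=12.40111, w=(5.85603−37.848)/3.52420=-9.07779
k=3: b·v=6.21×3.736=23.20056; √(2b)=3.52420; u=(23.20056+(-25.389))/3.52420=-0.62097, w=(23.20056−(-25.389))/3.52420=13.78739
k=4: b·v=6.21×3.853=23.92713; √(2b)=3.52420; u=(23.92713+(-35.732))/3.52420=-3.34966, w=(23.92713−(-35.732))/3.52420=16.92841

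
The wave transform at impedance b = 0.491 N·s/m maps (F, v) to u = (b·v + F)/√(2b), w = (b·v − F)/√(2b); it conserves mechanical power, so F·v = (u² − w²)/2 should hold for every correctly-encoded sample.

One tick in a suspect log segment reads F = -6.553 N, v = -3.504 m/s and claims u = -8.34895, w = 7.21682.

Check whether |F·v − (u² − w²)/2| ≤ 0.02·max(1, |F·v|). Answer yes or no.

F·v = (-6.553)×(-3.504) = 22.96171 W.
(u² − w²)/2 = (69.70497 − 52.08249)/2 = 8.81124 W.
|Δ| = 14.15047;  2% of max(1, |F·v|) = 0.45923.

no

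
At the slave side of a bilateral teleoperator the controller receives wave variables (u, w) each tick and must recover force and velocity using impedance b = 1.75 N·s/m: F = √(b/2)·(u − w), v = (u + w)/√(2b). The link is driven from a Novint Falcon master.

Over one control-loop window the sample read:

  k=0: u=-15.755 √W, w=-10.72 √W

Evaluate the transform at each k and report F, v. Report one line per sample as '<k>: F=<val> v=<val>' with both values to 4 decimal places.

k=0: u−w=-5.0350, u+w=-26.4750; √(b/2)=0.9354, √(2b)=1.8708; F=0.9354×(-5.035)=-4.7098, v=-26.4750/1.8708=-14.1515

0: F=-4.7098 v=-14.1515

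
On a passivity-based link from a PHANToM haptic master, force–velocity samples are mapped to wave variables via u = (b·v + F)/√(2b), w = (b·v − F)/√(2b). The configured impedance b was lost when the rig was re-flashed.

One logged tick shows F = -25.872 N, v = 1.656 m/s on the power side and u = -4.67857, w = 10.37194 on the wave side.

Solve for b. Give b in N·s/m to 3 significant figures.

b = 5.91 N·s/m

u + w = 5.69337;  u + w = √(2b)·v, so √(2b) = 5.69337/1.656 = 3.43803.
b = (√(2b))²/2 = 11.82002/2 = 5.91001.
(Check via u − w = 2F/√(2b): u − w = -15.05051, 2F/√(2b) = -15.05050.)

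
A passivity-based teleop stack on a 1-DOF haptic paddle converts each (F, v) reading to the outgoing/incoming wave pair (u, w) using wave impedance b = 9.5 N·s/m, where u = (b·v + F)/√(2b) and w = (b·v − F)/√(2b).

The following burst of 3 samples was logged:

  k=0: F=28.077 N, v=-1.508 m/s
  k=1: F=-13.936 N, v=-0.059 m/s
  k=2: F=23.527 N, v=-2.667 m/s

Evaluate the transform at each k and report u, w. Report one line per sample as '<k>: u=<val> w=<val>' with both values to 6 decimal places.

0: u=3.154696 w=-9.727915
1: u=-3.325725 w=3.068550
2: u=-0.415128 w=-11.210056

k=0: b·v=9.5×(-1.508)=-14.326000; √(2b)=4.358899; u=(-14.326000+28.077)/4.358899=3.154696, w=(-14.326000−28.077)/4.358899=-9.727915
k=1: b·v=9.5×(-0.059)=-0.560500; √(2b)=4.358899; u=(-0.560500+(-13.936))/4.358899=-3.325725, w=(-0.560500−(-13.936))/4.358899=3.068550
k=2: b·v=9.5×(-2.667)=-25.336500; √(2b)=4.358899; u=(-25.336500+23.527)/4.358899=-0.415128, w=(-25.336500−23.527)/4.358899=-11.210056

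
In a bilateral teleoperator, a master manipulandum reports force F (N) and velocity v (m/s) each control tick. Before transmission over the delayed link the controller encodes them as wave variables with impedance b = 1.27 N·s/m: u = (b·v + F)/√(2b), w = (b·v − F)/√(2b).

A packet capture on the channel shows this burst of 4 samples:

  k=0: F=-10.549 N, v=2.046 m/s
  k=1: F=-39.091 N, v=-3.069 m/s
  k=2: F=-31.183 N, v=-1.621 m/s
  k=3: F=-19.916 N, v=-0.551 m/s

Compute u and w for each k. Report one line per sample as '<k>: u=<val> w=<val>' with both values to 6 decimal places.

0: u=-4.988638 w=8.249425
1: u=-26.973465 w=22.082284
2: u=-20.857679 w=18.274230
3: u=-12.935485 w=12.057335

k=0: b·v=1.27×2.046=2.598420; √(2b)=1.593738; u=(2.598420+(-10.549))/1.593738=-4.988638, w=(2.598420−(-10.549))/1.593738=8.249425
k=1: b·v=1.27×(-3.069)=-3.897630; √(2b)=1.593738; u=(-3.897630+(-39.091))/1.593738=-26.973465, w=(-3.897630−(-39.091))/1.593738=22.082284
k=2: b·v=1.27×(-1.621)=-2.058670; √(2b)=1.593738; u=(-2.058670+(-31.183))/1.593738=-20.857679, w=(-2.058670−(-31.183))/1.593738=18.274230
k=3: b·v=1.27×(-0.551)=-0.699770; √(2b)=1.593738; u=(-0.699770+(-19.916))/1.593738=-12.935485, w=(-0.699770−(-19.916))/1.593738=12.057335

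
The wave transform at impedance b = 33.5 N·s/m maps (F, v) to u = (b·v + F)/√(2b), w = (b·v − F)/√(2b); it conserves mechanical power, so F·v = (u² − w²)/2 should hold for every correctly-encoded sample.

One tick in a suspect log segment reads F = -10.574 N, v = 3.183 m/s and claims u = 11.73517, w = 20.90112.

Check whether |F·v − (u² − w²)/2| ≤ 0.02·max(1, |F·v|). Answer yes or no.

no

F·v = (-10.574)×3.183 = -33.6570 W.
(u² − w²)/2 = (137.7142 − 436.8568)/2 = -149.5713 W.
|Δ| = 115.9143;  2% of max(1, |F·v|) = 0.6731.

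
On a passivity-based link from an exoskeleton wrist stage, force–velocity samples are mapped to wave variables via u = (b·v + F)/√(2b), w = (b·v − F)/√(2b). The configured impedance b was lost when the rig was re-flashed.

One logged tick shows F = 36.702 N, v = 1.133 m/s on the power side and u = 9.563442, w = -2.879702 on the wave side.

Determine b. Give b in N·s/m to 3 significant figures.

b = 17.4 N·s/m

u + w = 6.683740;  u + w = √(2b)·v, so √(2b) = 6.683740/1.133 = 5.899153.
b = (√(2b))²/2 = 34.800002/2 = 17.400001.
(Check via u − w = 2F/√(2b): u − w = 12.443144, 2F/√(2b) = 12.443143.)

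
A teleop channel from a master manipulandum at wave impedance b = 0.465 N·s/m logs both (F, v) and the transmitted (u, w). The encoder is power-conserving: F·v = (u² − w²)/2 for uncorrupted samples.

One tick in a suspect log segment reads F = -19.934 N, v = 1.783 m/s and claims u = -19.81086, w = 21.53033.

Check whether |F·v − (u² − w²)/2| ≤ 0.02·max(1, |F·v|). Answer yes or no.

yes

F·v = (-19.934)×1.783 = -35.54232 W.
(u² − w²)/2 = (392.47017 − 463.55511)/2 = -35.54247 W.
|Δ| = 0.00015;  2% of max(1, |F·v|) = 0.71085.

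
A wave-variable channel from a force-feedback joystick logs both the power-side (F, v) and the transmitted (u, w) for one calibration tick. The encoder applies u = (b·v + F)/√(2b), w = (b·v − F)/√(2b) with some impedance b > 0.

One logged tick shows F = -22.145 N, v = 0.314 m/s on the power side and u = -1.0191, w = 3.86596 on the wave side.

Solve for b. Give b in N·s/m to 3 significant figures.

b = 41.1 N·s/m

u + w = 2.8469;  u + w = √(2b)·v, so √(2b) = 2.8469/0.314 = 9.0664.
b = (√(2b))²/2 = 82.2002/2 = 41.1001.
(Check via u − w = 2F/√(2b): u − w = -4.8851, 2F/√(2b) = -4.8851.)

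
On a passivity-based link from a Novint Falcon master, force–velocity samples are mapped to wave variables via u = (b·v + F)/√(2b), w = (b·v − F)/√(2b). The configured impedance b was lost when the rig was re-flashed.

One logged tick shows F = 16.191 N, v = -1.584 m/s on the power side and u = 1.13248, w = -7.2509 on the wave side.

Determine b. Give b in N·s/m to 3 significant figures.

b = 7.46 N·s/m

u + w = -6.1184;  u + w = √(2b)·v, so √(2b) = -6.1184/(-1.584) = 3.8626.
b = (√(2b))²/2 = 14.9200/2 = 7.4600.
(Check via u − w = 2F/√(2b): u − w = 8.3834, 2F/√(2b) = 8.3834.)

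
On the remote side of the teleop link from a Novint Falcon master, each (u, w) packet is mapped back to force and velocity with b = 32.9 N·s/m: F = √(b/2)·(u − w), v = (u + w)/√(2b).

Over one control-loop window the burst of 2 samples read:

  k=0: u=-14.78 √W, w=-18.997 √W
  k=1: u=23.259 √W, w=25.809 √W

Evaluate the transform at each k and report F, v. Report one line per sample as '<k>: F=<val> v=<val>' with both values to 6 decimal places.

k=0: u−w=4.217000, u+w=-33.777000; √(b/2)=4.055860, √(2b)=8.111720; F=4.055860×4.217=17.103561, v=-33.777000/8.111720=-4.163975
k=1: u−w=-2.550000, u+w=49.068000; √(b/2)=4.055860, √(2b)=8.111720; F=4.055860×(-2.55)=-10.342443, v=49.068000/8.111720=6.049025

0: F=17.103561 v=-4.163975
1: F=-10.342443 v=6.049025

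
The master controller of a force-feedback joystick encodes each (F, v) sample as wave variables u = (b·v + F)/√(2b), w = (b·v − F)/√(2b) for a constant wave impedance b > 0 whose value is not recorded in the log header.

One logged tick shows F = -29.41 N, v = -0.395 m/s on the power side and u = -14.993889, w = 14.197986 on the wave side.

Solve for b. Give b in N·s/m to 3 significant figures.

b = 2.03 N·s/m

u + w = -0.795903;  u + w = √(2b)·v, so √(2b) = -0.795903/(-0.395) = 2.014944.
b = (√(2b))²/2 = 4.060001/2 = 2.030000.
(Check via u − w = 2F/√(2b): u − w = -29.191875, 2F/√(2b) = -29.191874.)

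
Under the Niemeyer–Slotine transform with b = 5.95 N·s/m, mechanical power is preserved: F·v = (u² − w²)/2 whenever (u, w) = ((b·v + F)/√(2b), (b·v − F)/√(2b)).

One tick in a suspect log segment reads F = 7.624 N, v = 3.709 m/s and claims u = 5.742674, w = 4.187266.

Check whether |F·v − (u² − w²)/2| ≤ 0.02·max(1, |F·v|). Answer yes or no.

F·v = 7.624×3.709 = 28.277416 W.
(u² − w²)/2 = (32.978305 − 17.533197)/2 = 7.722554 W.
|Δ| = 20.554862;  2% of max(1, |F·v|) = 0.565548.

no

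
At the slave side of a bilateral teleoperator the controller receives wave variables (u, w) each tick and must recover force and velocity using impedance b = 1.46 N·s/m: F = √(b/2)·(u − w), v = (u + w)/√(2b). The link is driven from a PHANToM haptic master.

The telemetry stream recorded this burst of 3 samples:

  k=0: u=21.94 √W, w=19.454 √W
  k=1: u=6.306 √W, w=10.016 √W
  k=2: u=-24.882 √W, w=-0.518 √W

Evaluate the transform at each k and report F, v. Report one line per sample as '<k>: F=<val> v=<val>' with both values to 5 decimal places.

k=0: u−w=2.48600, u+w=41.39400; √(b/2)=0.85440, √(2b)=1.70880; F=0.85440×2.486=2.12404, v=41.39400/1.70880=24.22401
k=1: u−w=-3.71000, u+w=16.32200; √(b/2)=0.85440, √(2b)=1.70880; F=0.85440×(-3.71)=-3.16983, v=16.32200/1.70880=9.55173
k=2: u−w=-24.36400, u+w=-25.40000; √(b/2)=0.85440, √(2b)=1.70880; F=0.85440×(-24.364)=-20.81661, v=-25.40000/1.70880=-14.86423

0: F=2.12404 v=24.22401
1: F=-3.16983 v=9.55173
2: F=-20.81661 v=-14.86423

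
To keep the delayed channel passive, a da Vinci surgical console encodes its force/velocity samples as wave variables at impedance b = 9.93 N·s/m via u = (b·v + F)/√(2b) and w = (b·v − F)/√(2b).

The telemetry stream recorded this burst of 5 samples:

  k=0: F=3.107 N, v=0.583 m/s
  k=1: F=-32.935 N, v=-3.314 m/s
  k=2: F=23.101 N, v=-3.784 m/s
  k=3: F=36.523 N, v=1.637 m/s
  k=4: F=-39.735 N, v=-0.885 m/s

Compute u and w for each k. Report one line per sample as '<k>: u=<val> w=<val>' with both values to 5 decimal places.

k=0: b·v=9.93×0.583=5.78919; √(2b)=4.45646; u=(5.78919+3.107)/4.45646=1.99625, w=(5.78919−3.107)/4.45646=0.60187
k=1: b·v=9.93×(-3.314)=-32.90802; √(2b)=4.45646; u=(-32.90802+(-32.935))/4.45646=-14.77475, w=(-32.90802−(-32.935))/4.45646=0.00605
k=2: b·v=9.93×(-3.784)=-37.57512; √(2b)=4.45646; u=(-37.57512+23.101)/4.45646=-3.24790, w=(-37.57512−23.101)/4.45646=-13.61533
k=3: b·v=9.93×1.637=16.25541; √(2b)=4.45646; u=(16.25541+36.523)/4.45646=11.84314, w=(16.25541−36.523)/4.45646=-4.54792
k=4: b·v=9.93×(-0.885)=-8.78805; √(2b)=4.45646; u=(-8.78805+(-39.735))/4.45646=-10.88826, w=(-8.78805−(-39.735))/4.45646=6.94430

0: u=1.99625 w=0.60187
1: u=-14.77475 w=0.00605
2: u=-3.24790 w=-13.61533
3: u=11.84314 w=-4.54792
4: u=-10.88826 w=6.94430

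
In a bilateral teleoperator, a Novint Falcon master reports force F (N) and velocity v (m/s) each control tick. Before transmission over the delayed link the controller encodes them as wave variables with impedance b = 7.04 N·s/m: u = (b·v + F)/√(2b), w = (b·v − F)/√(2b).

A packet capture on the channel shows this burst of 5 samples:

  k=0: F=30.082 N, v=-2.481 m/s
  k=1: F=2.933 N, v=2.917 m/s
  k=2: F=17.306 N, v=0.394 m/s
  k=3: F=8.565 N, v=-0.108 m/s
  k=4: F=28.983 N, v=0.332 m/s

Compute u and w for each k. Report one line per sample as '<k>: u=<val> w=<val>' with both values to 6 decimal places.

k=0: b·v=7.04×(-2.481)=-17.466240; √(2b)=3.752333; u=(-17.466240+30.082)/3.752333=3.362111, w=(-17.466240−30.082)/3.752333=-12.671649
k=1: b·v=7.04×2.917=20.535680; √(2b)=3.752333; u=(20.535680+2.933)/3.752333=6.254424, w=(20.535680−2.933)/3.752333=4.691130
k=2: b·v=7.04×0.394=2.773760; √(2b)=3.752333; u=(2.773760+17.306)/3.752333=5.351274, w=(2.773760−17.306)/3.752333=-3.872855
k=3: b·v=7.04×(-0.108)=-0.760320; √(2b)=3.752333; u=(-0.760320+8.565)/3.752333=2.079954, w=(-0.760320−8.565)/3.752333=-2.485206
k=4: b·v=7.04×0.332=2.337280; √(2b)=3.752333; u=(2.337280+28.983)/3.752333=8.346883, w=(2.337280−28.983)/3.752333=-7.101108

0: u=3.362111 w=-12.671649
1: u=6.254424 w=4.691130
2: u=5.351274 w=-3.872855
3: u=2.079954 w=-2.485206
4: u=8.346883 w=-7.101108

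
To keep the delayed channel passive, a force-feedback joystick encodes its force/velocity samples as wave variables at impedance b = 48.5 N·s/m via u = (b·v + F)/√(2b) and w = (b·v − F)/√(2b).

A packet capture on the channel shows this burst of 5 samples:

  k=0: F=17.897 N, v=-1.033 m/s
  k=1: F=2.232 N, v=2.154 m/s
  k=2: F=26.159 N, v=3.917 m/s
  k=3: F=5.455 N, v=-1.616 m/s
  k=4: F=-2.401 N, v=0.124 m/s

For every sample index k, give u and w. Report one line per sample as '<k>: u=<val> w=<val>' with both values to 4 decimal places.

k=0: b·v=48.5×(-1.033)=-50.1005; √(2b)=9.8489; u=(-50.1005+17.897)/9.8489=-3.2698, w=(-50.1005−17.897)/9.8489=-6.9041
k=1: b·v=48.5×2.154=104.4690; √(2b)=9.8489; u=(104.4690+2.232)/9.8489=10.8338, w=(104.4690−2.232)/9.8489=10.3806
k=2: b·v=48.5×3.917=189.9745; √(2b)=9.8489; u=(189.9745+26.159)/9.8489=21.9450, w=(189.9745−26.159)/9.8489=16.6329
k=3: b·v=48.5×(-1.616)=-78.3760; √(2b)=9.8489; u=(-78.3760+5.455)/9.8489=-7.4040, w=(-78.3760−5.455)/9.8489=-8.5117
k=4: b·v=48.5×0.124=6.0140; √(2b)=9.8489; u=(6.0140+(-2.401))/9.8489=0.3668, w=(6.0140−(-2.401))/9.8489=0.8544

0: u=-3.2698 w=-6.9041
1: u=10.8338 w=10.3806
2: u=21.9450 w=16.6329
3: u=-7.4040 w=-8.5117
4: u=0.3668 w=0.8544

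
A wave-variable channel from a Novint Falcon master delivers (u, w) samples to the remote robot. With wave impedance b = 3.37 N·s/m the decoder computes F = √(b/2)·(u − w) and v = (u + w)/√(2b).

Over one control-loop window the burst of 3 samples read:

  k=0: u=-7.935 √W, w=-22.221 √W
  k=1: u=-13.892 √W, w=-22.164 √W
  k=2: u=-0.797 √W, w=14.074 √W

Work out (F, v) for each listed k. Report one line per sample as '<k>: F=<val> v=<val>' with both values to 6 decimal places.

0: F=18.544307 v=-11.615657
1: F=10.737681 v=-13.888252
2: F=-19.303681 v=5.114109

k=0: u−w=14.286000, u+w=-30.156000; √(b/2)=1.298075, √(2b)=2.596151; F=1.298075×14.286=18.544307, v=-30.156000/2.596151=-11.615657
k=1: u−w=8.272000, u+w=-36.056000; √(b/2)=1.298075, √(2b)=2.596151; F=1.298075×8.272=10.737681, v=-36.056000/2.596151=-13.888252
k=2: u−w=-14.871000, u+w=13.277000; √(b/2)=1.298075, √(2b)=2.596151; F=1.298075×(-14.871)=-19.303681, v=13.277000/2.596151=5.114109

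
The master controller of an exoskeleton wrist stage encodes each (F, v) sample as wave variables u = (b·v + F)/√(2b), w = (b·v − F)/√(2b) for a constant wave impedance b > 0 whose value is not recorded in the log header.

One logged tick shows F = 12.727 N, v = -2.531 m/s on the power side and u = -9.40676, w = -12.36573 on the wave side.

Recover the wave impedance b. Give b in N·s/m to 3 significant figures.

u + w = -21.7725;  u + w = √(2b)·v, so √(2b) = -21.7725/(-2.531) = 8.6023.
b = (√(2b))²/2 = 74.0000/2 = 37.0000.
(Check via u − w = 2F/√(2b): u − w = 2.9590, 2F/√(2b) = 2.9590.)

b = 37 N·s/m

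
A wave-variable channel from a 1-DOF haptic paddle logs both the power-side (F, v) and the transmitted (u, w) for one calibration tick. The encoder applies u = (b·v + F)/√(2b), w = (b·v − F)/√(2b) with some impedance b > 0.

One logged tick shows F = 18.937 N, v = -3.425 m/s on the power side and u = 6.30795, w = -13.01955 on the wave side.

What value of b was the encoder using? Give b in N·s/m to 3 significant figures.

u + w = -6.7116;  u + w = √(2b)·v, so √(2b) = -6.7116/(-3.425) = 1.9596.
b = (√(2b))²/2 = 3.8400/2 = 1.9200.
(Check via u − w = 2F/√(2b): u − w = 19.3275, 2F/√(2b) = 19.3275.)

b = 1.92 N·s/m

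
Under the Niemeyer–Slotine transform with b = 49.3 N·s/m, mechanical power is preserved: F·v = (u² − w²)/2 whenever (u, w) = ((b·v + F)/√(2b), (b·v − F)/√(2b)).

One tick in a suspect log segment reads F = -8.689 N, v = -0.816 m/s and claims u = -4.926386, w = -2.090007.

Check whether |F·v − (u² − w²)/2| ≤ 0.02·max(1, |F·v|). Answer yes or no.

F·v = (-8.689)×(-0.816) = 7.090224 W.
(u² − w²)/2 = (24.269279 − 4.368129)/2 = 9.950575 W.
|Δ| = 2.860351;  2% of max(1, |F·v|) = 0.141804.

no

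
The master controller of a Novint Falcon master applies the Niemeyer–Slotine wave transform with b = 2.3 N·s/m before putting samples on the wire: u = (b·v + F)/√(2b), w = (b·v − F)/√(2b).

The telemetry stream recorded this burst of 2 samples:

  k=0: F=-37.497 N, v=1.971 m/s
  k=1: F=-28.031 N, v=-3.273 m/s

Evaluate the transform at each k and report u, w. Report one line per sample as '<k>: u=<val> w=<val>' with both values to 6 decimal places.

0: u=-15.369404 w=19.596728
1: u=-16.579423 w=9.559620

k=0: b·v=2.3×1.971=4.533300; √(2b)=2.144761; u=(4.533300+(-37.497))/2.144761=-15.369404, w=(4.533300−(-37.497))/2.144761=19.596728
k=1: b·v=2.3×(-3.273)=-7.527900; √(2b)=2.144761; u=(-7.527900+(-28.031))/2.144761=-16.579423, w=(-7.527900−(-28.031))/2.144761=9.559620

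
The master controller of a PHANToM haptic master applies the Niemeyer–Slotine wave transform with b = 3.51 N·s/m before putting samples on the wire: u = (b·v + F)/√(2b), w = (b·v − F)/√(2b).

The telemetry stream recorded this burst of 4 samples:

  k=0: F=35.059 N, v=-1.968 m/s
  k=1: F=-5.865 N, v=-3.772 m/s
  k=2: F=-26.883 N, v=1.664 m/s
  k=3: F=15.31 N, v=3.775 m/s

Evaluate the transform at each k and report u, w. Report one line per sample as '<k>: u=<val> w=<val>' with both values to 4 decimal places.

k=0: b·v=3.51×(-1.968)=-6.9077; √(2b)=2.6495; u=(-6.9077+35.059)/2.6495=10.6250, w=(-6.9077−35.059)/2.6495=-15.8393
k=1: b·v=3.51×(-3.772)=-13.2397; √(2b)=2.6495; u=(-13.2397+(-5.865))/2.6495=-7.2106, w=(-13.2397−(-5.865))/2.6495=-2.7834
k=2: b·v=3.51×1.664=5.8406; √(2b)=2.6495; u=(5.8406+(-26.883))/2.6495=-7.9419, w=(5.8406−(-26.883))/2.6495=12.3507
k=3: b·v=3.51×3.775=13.2502; √(2b)=2.6495; u=(13.2502+15.31)/2.6495=10.7794, w=(13.2502−15.31)/2.6495=-0.7774

0: u=10.6250 w=-15.8393
1: u=-7.2106 w=-2.7834
2: u=-7.9419 w=12.3507
3: u=10.7794 w=-0.7774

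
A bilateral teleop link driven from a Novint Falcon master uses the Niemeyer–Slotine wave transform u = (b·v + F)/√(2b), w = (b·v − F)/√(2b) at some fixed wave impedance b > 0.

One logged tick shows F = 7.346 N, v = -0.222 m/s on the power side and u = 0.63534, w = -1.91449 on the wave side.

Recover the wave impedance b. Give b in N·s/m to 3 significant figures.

u + w = -1.27915;  u + w = √(2b)·v, so √(2b) = -1.27915/(-0.222) = 5.76194.
b = (√(2b))²/2 = 33.19992/2 = 16.59996.
(Check via u − w = 2F/√(2b): u − w = 2.54983, 2F/√(2b) = 2.54984.)

b = 16.6 N·s/m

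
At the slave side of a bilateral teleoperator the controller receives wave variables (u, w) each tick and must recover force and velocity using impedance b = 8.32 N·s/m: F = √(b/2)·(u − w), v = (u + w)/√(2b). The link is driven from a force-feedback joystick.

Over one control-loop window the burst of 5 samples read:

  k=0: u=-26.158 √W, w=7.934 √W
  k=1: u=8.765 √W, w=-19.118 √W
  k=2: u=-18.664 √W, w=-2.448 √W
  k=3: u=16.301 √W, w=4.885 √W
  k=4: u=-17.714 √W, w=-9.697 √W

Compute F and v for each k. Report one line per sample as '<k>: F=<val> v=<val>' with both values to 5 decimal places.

0: F=-69.53431 v=-4.46753
1: F=56.87038 v=-2.53799
2: F=-33.07428 v=-5.17550
3: F=23.28416 v=5.19365
4: F=-16.35154 v=-6.71967

k=0: u−w=-34.09200, u+w=-18.22400; √(b/2)=2.03961, √(2b)=4.07922; F=2.03961×(-34.092)=-69.53431, v=-18.22400/4.07922=-4.46753
k=1: u−w=27.88300, u+w=-10.35300; √(b/2)=2.03961, √(2b)=4.07922; F=2.03961×27.883=56.87038, v=-10.35300/4.07922=-2.53799
k=2: u−w=-16.21600, u+w=-21.11200; √(b/2)=2.03961, √(2b)=4.07922; F=2.03961×(-16.216)=-33.07428, v=-21.11200/4.07922=-5.17550
k=3: u−w=11.41600, u+w=21.18600; √(b/2)=2.03961, √(2b)=4.07922; F=2.03961×11.416=23.28416, v=21.18600/4.07922=5.19365
k=4: u−w=-8.01700, u+w=-27.41100; √(b/2)=2.03961, √(2b)=4.07922; F=2.03961×(-8.017)=-16.35154, v=-27.41100/4.07922=-6.71967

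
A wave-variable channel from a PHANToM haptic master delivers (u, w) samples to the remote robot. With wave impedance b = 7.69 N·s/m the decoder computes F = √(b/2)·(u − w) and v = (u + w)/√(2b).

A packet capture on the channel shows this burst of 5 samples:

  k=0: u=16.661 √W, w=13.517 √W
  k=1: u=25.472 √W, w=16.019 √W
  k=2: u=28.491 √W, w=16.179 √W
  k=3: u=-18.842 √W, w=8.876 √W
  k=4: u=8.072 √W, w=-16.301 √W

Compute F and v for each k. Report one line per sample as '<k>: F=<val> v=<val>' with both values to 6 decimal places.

k=0: u−w=3.144000, u+w=30.178000; √(b/2)=1.960867, √(2b)=3.921734; F=1.960867×3.144=6.164966, v=30.178000/3.921734=7.695065
k=1: u−w=9.453000, u+w=41.491000; √(b/2)=1.960867, √(2b)=3.921734; F=1.960867×9.453=18.536077, v=41.491000/3.921734=10.579758
k=2: u−w=12.312000, u+w=44.670000; √(b/2)=1.960867, √(2b)=3.921734; F=1.960867×12.312=24.142196, v=44.670000/3.921734=11.390369
k=3: u−w=-27.718000, u+w=-9.966000; √(b/2)=1.960867, √(2b)=3.921734; F=1.960867×(-27.718)=-54.351316, v=-9.966000/3.921734=-2.541223
k=4: u−w=24.373000, u+w=-8.229000; √(b/2)=1.960867, √(2b)=3.921734; F=1.960867×24.373=47.792215, v=-8.229000/3.921734=-2.098306

0: F=6.164966 v=7.695065
1: F=18.536077 v=10.579758
2: F=24.142196 v=11.390369
3: F=-54.351316 v=-2.541223
4: F=47.792215 v=-2.098306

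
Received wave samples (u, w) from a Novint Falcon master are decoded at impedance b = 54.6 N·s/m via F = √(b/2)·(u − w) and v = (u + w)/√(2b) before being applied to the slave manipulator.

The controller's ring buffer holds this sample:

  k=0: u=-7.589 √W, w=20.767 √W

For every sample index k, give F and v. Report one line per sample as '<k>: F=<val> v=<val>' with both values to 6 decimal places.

k=0: u−w=-28.356000, u+w=13.178000; √(b/2)=5.224940, √(2b)=10.449880; F=5.224940×(-28.356)=-148.158404, v=13.178000/10.449880=1.261067

0: F=-148.158404 v=1.261067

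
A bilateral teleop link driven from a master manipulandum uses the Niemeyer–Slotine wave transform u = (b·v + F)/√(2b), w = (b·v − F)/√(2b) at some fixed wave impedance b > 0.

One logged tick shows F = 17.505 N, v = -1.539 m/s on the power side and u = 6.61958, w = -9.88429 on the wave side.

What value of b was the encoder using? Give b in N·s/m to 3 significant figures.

b = 2.25 N·s/m

u + w = -3.2647;  u + w = √(2b)·v, so √(2b) = -3.2647/(-1.539) = 2.1213.
b = (√(2b))²/2 = 4.5000/2 = 2.2500.
(Check via u − w = 2F/√(2b): u − w = 16.5039, 2F/√(2b) = 16.5039.)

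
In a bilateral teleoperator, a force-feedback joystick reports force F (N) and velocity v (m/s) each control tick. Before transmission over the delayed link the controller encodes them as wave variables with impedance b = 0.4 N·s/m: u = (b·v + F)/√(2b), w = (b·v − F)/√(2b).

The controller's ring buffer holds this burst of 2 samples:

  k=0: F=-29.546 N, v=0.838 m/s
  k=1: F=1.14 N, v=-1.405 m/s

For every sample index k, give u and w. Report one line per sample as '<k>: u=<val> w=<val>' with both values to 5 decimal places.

k=0: b·v=0.4×0.838=0.33520; √(2b)=0.89443; u=(0.33520+(-29.546))/0.89443=-32.65867, w=(0.33520−(-29.546))/0.89443=33.40820
k=1: b·v=0.4×(-1.405)=-0.56200; √(2b)=0.89443; u=(-0.56200+1.14)/0.89443=0.64622, w=(-0.56200−1.14)/0.89443=-1.90289

0: u=-32.65867 w=33.40820
1: u=0.64622 w=-1.90289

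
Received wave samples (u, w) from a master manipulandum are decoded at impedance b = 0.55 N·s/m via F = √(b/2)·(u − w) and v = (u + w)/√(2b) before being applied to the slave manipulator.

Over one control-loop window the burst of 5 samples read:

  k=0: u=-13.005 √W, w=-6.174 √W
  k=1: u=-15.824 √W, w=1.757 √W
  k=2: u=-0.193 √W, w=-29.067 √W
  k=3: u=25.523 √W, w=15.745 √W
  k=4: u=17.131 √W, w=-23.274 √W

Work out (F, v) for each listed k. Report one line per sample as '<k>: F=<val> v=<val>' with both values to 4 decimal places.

k=0: u−w=-6.8310, u+w=-19.1790; √(b/2)=0.5244, √(2b)=1.0488; F=0.5244×(-6.831)=-3.5822, v=-19.1790/1.0488=-18.2865
k=1: u−w=-17.5810, u+w=-14.0670; √(b/2)=0.5244, √(2b)=1.0488; F=0.5244×(-17.581)=-9.2196, v=-14.0670/1.0488=-13.4124
k=2: u−w=28.8740, u+w=-29.2600; √(b/2)=0.5244, √(2b)=1.0488; F=0.5244×28.874=15.1417, v=-29.2600/1.0488=-27.8983
k=3: u−w=9.7780, u+w=41.2680; √(b/2)=0.5244, √(2b)=1.0488; F=0.5244×9.778=5.1276, v=41.2680/1.0488=39.3475
k=4: u−w=40.4050, u+w=-6.1430; √(b/2)=0.5244, √(2b)=1.0488; F=0.5244×40.405=21.1886, v=-6.1430/1.0488=-5.8571

0: F=-3.5822 v=-18.2865
1: F=-9.2196 v=-13.4124
2: F=15.1417 v=-27.8983
3: F=5.1276 v=39.3475
4: F=21.1886 v=-5.8571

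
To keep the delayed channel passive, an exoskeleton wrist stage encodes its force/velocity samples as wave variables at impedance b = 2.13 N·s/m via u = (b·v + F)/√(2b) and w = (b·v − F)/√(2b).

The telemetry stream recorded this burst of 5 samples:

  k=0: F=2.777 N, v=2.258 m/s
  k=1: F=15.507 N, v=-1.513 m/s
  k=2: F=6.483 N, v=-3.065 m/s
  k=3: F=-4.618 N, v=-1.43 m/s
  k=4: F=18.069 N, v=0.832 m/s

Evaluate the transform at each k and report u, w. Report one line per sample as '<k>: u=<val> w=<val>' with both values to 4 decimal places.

0: u=3.6757 w=0.9848
1: u=5.9518 w=-9.0746
2: u=-0.0220 w=-6.3041
3: u=-3.7132 w=0.7617
4: u=9.6131 w=-7.8958

k=0: b·v=2.13×2.258=4.8095; √(2b)=2.0640; u=(4.8095+2.777)/2.0640=3.6757, w=(4.8095−2.777)/2.0640=0.9848
k=1: b·v=2.13×(-1.513)=-3.2227; √(2b)=2.0640; u=(-3.2227+15.507)/2.0640=5.9518, w=(-3.2227−15.507)/2.0640=-9.0746
k=2: b·v=2.13×(-3.065)=-6.5284; √(2b)=2.0640; u=(-6.5284+6.483)/2.0640=-0.0220, w=(-6.5284−6.483)/2.0640=-6.3041
k=3: b·v=2.13×(-1.43)=-3.0459; √(2b)=2.0640; u=(-3.0459+(-4.618))/2.0640=-3.7132, w=(-3.0459−(-4.618))/2.0640=0.7617
k=4: b·v=2.13×0.832=1.7722; √(2b)=2.0640; u=(1.7722+18.069)/2.0640=9.6131, w=(1.7722−18.069)/2.0640=-7.8958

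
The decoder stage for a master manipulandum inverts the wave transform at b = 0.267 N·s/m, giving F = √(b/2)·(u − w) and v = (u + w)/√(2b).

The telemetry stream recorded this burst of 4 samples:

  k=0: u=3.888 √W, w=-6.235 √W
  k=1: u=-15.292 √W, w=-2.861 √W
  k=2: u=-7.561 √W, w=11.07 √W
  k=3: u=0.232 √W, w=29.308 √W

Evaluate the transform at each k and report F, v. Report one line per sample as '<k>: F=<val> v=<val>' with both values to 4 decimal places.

k=0: u−w=10.1230, u+w=-2.3470; √(b/2)=0.3654, √(2b)=0.7308; F=0.3654×10.123=3.6987, v=-2.3470/0.7308=-3.2118
k=1: u−w=-12.4310, u+w=-18.1530; √(b/2)=0.3654, √(2b)=0.7308; F=0.3654×(-12.431)=-4.5420, v=-18.1530/0.7308=-24.8415
k=2: u−w=-18.6310, u+w=3.5090; √(b/2)=0.3654, √(2b)=0.7308; F=0.3654×(-18.631)=-6.8073, v=3.5090/0.7308=4.8019
k=3: u−w=-29.0760, u+w=29.5400; √(b/2)=0.3654, √(2b)=0.7308; F=0.3654×(-29.076)=-10.6237, v=29.5400/0.7308=40.4241

0: F=3.6987 v=-3.2118
1: F=-4.5420 v=-24.8415
2: F=-6.8073 v=4.8019
3: F=-10.6237 v=40.4241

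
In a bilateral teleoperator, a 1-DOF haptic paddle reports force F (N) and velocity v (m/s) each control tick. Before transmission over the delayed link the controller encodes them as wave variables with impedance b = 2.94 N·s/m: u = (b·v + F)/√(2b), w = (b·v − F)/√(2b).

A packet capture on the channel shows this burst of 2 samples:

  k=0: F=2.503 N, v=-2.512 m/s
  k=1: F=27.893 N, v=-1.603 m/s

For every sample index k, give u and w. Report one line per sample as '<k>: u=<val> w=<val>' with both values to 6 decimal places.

0: u=-2.013418 w=-4.077858
1: u=9.559345 w=-13.446414

k=0: b·v=2.94×(-2.512)=-7.385280; √(2b)=2.424871; u=(-7.385280+2.503)/2.424871=-2.013418, w=(-7.385280−2.503)/2.424871=-4.077858
k=1: b·v=2.94×(-1.603)=-4.712820; √(2b)=2.424871; u=(-4.712820+27.893)/2.424871=9.559345, w=(-4.712820−27.893)/2.424871=-13.446414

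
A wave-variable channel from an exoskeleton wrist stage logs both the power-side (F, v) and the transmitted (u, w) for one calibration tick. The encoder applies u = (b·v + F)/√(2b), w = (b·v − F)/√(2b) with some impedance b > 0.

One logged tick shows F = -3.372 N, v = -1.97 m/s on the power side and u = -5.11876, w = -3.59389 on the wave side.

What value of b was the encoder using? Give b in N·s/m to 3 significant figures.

b = 9.78 N·s/m

u + w = -8.7127;  u + w = √(2b)·v, so √(2b) = -8.7127/(-1.97) = 4.4227.
b = (√(2b))²/2 = 19.5600/2 = 9.7800.
(Check via u − w = 2F/√(2b): u − w = -1.5249, 2F/√(2b) = -1.5249.)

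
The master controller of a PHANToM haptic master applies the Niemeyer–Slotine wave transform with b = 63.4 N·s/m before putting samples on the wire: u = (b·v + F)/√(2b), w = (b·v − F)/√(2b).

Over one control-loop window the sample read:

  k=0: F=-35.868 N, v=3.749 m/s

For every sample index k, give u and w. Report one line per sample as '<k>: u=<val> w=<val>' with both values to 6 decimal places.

k=0: b·v=63.4×3.749=237.686600; √(2b)=11.260551; u=(237.686600+(-35.868))/11.260551=17.922623, w=(237.686600−(-35.868))/11.260551=24.293182

0: u=17.922623 w=24.293182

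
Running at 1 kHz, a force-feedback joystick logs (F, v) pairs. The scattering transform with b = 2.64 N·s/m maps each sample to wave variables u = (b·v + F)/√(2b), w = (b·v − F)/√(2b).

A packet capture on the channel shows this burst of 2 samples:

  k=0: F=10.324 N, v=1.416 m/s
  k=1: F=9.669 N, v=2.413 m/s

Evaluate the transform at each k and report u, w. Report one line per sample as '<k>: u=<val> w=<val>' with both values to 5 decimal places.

0: u=6.11980 w=-2.86608
1: u=6.98022 w=-1.43557

k=0: b·v=2.64×1.416=3.73824; √(2b)=2.29783; u=(3.73824+10.324)/2.29783=6.11980, w=(3.73824−10.324)/2.29783=-2.86608
k=1: b·v=2.64×2.413=6.37032; √(2b)=2.29783; u=(6.37032+9.669)/2.29783=6.98022, w=(6.37032−9.669)/2.29783=-1.43557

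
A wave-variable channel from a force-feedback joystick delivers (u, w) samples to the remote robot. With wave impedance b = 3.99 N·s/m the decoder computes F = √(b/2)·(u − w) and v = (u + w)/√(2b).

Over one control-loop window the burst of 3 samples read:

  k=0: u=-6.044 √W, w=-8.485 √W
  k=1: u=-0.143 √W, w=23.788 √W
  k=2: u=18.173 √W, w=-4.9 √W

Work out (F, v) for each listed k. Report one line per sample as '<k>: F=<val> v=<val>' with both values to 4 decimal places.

k=0: u−w=2.4410, u+w=-14.5290; √(b/2)=1.4124, √(2b)=2.8249; F=1.4124×2.441=3.4478, v=-14.5290/2.8249=-5.1432
k=1: u−w=-23.9310, u+w=23.6450; √(b/2)=1.4124, √(2b)=2.8249; F=1.4124×(-23.931)=-33.8012, v=23.6450/2.8249=8.3702
k=2: u−w=23.0730, u+w=13.2730; √(b/2)=1.4124, √(2b)=2.8249; F=1.4124×23.073=32.5893, v=13.2730/2.8249=4.6986

0: F=3.4478 v=-5.1432
1: F=-33.8012 v=8.3702
2: F=32.5893 v=4.6986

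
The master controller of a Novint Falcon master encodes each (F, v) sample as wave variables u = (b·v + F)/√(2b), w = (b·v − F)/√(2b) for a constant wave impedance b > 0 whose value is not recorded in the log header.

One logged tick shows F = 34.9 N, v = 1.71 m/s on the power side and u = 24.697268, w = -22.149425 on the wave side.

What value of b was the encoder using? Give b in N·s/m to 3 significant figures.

b = 1.11 N·s/m

u + w = 2.547843;  u + w = √(2b)·v, so √(2b) = 2.547843/1.71 = 1.489967.
b = (√(2b))²/2 = 2.220001/2 = 1.110000.
(Check via u − w = 2F/√(2b): u − w = 46.846693, 2F/√(2b) = 46.846686.)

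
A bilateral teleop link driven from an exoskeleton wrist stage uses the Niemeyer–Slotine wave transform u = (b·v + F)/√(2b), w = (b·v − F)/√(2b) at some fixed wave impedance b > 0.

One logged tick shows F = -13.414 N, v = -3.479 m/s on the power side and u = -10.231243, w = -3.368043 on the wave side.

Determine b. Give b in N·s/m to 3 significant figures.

u + w = -13.599286;  u + w = √(2b)·v, so √(2b) = -13.599286/(-3.479) = 3.908964.
b = (√(2b))²/2 = 15.280000/2 = 7.640000.
(Check via u − w = 2F/√(2b): u − w = -6.863200, 2F/√(2b) = -6.863199.)

b = 7.64 N·s/m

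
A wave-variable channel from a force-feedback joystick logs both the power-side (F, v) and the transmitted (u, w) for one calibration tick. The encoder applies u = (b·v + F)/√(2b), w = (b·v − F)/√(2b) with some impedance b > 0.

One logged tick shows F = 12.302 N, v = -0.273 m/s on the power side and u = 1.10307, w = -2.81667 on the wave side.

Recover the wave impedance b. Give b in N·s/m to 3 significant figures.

b = 19.7 N·s/m

u + w = -1.7136;  u + w = √(2b)·v, so √(2b) = -1.7136/(-0.273) = 6.2769.
b = (√(2b))²/2 = 39.3998/2 = 19.6999.
(Check via u − w = 2F/√(2b): u − w = 3.9197, 2F/√(2b) = 3.9198.)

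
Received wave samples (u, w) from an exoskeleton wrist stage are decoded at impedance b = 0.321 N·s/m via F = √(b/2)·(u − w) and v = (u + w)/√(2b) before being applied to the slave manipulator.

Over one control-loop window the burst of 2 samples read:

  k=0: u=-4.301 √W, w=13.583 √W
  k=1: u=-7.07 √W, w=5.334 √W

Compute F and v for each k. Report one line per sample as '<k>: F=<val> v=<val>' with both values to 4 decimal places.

k=0: u−w=-17.8840, u+w=9.2820; √(b/2)=0.4006, √(2b)=0.8012; F=0.4006×(-17.884)=-7.1648, v=9.2820/0.8012=11.5844
k=1: u−w=-12.4040, u+w=-1.7360; √(b/2)=0.4006, √(2b)=0.8012; F=0.4006×(-12.404)=-4.9693, v=-1.7360/0.8012=-2.1666

0: F=-7.1648 v=11.5844
1: F=-4.9693 v=-2.1666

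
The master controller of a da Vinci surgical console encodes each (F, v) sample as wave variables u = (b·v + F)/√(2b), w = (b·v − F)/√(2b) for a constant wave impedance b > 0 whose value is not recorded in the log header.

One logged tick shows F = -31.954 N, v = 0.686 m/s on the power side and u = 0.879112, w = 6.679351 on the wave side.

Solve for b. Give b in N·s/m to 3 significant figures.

u + w = 7.558463;  u + w = √(2b)·v, so √(2b) = 7.558463/0.686 = 11.018168.
b = (√(2b))²/2 = 121.400018/2 = 60.700009.
(Check via u − w = 2F/√(2b): u − w = -5.800239, 2F/√(2b) = -5.800238.)

b = 60.7 N·s/m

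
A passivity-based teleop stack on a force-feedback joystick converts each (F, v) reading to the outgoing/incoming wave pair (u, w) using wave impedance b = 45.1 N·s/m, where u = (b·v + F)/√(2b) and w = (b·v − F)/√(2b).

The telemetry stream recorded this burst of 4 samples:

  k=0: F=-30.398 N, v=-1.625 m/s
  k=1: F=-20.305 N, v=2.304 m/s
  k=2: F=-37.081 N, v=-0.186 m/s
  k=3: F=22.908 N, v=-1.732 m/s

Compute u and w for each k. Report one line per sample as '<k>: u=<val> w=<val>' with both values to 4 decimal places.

k=0: b·v=45.1×(-1.625)=-73.2875; √(2b)=9.4974; u=(-73.2875+(-30.398))/9.4974=-10.9173, w=(-73.2875−(-30.398))/9.4974=-4.5159
k=1: b·v=45.1×2.304=103.9104; √(2b)=9.4974; u=(103.9104+(-20.305))/9.4974=8.8030, w=(103.9104−(-20.305))/9.4974=13.0789
k=2: b·v=45.1×(-0.186)=-8.3886; √(2b)=9.4974; u=(-8.3886+(-37.081))/9.4974=-4.7876, w=(-8.3886−(-37.081))/9.4974=3.0211
k=3: b·v=45.1×(-1.732)=-78.1132; √(2b)=9.4974; u=(-78.1132+22.908)/9.4974=-5.8127, w=(-78.1132−22.908)/9.4974=-10.6368

0: u=-10.9173 w=-4.5159
1: u=8.8030 w=13.0789
2: u=-4.7876 w=3.0211
3: u=-5.8127 w=-10.6368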